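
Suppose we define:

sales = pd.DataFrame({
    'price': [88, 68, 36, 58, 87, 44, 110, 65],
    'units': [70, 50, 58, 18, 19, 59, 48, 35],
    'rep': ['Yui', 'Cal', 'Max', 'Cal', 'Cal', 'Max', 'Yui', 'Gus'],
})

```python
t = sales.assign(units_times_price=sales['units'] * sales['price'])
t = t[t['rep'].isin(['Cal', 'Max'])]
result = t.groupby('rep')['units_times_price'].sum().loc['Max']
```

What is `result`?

add column units_times_price = sales['units'] * sales['price']:
   price  units  rep  units_times_price
0     88     70  Yui               6160
1     68     50  Cal               3400
2     36     58  Max               2088
3     58     18  Cal               1044
4     87     19  Cal               1653
5     44     59  Max               2596
6    110     48  Yui               5280
7     65     35  Gus               2275
filter rows where rep in ['Cal', 'Max']:
   price  units  rep  units_times_price
1     68     50  Cal               3400
2     36     58  Max               2088
3     58     18  Cal               1044
4     87     19  Cal               1653
5     44     59  Max               2596
group by rep, sum of units_times_price:
rep
Cal    6097
Max    4684
Name: units_times_price, dtype: int64

4684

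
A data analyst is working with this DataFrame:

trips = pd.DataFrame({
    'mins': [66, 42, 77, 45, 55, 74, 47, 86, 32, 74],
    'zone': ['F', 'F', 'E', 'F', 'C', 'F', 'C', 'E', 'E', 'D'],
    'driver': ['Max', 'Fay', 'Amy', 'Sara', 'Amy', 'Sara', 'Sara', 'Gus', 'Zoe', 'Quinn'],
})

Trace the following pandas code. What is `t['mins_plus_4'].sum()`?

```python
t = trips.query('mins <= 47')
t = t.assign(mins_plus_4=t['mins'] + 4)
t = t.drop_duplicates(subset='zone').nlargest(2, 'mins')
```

filter rows where mins <= 47:
   mins zone driver
1    42    F    Fay
3    45    F   Sara
6    47    C   Sara
8    32    E    Zoe
add column mins_plus_4 = t['mins'] + 4:
   mins zone driver  mins_plus_4
1    42    F    Fay           46
3    45    F   Sara           49
6    47    C   Sara           51
8    32    E    Zoe           36
drop duplicate zone (keep=first):
   mins zone driver  mins_plus_4
1    42    F    Fay           46
6    47    C   Sara           51
8    32    E    Zoe           36
take 2 rows with largest mins:
   mins zone driver  mins_plus_4
6    47    C   Sara           51
1    42    F    Fay           46
Hence 97.

97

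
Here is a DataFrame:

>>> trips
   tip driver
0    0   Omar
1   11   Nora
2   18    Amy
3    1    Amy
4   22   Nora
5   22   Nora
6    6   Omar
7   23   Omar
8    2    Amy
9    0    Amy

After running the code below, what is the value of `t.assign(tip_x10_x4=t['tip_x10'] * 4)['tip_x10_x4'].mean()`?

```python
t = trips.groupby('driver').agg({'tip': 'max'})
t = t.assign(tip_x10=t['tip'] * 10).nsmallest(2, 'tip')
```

group by driver, max of tip:
        tip
driver     
Amy      18
Nora     22
Omar     23
add column tip_x10 = t['tip'] * 10:
        tip  tip_x10
driver              
Amy      18      180
Nora     22      220
Omar     23      230
take 2 rows with smallest tip:
        tip  tip_x10
driver              
Amy      18      180
Nora     22      220
add column tip_x10_x4 = t['tip_x10'] * 4:
        tip  tip_x10  tip_x10_x4
driver                          
Amy      18      180         720
Nora     22      220         880

800.0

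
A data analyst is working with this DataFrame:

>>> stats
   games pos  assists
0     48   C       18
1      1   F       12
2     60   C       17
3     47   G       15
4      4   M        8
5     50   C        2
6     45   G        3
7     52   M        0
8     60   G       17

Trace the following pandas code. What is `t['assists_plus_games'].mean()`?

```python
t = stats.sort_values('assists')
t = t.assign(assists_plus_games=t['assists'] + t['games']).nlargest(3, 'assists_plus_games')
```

73.3333333333

sort by assists:
   games pos  assists
7     52   M        0
5     50   C        2
6     45   G        3
4      4   M        8
1      1   F       12
3     47   G       15
2     60   C       17
8     60   G       17
0     48   C       18
add column assists_plus_games = t['assists'] + t['games']:
   games pos  assists  assists_plus_games
7     52   M        0                  52
5     50   C        2                  52
6     45   G        3                  48
4      4   M        8                  12
1      1   F       12                  13
3     47   G       15                  62
2     60   C       17                  77
8     60   G       17                  77
0     48   C       18                  66
take 3 rows with largest assists_plus_games:
   games pos  assists  assists_plus_games
2     60   C       17                  77
8     60   G       17                  77
0     48   C       18                  66
Finally, mean of column 'assists_plus_games' = 73.3333333333.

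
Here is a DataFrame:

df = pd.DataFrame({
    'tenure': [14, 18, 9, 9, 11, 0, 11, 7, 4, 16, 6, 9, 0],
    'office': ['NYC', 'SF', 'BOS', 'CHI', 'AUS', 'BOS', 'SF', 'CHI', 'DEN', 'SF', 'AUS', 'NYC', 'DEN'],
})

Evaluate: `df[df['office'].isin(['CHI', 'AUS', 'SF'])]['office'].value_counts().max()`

3

filter rows where office in ['CHI', 'AUS', 'SF']:
    tenure office
1       18     SF
3        9    CHI
4       11    AUS
6       11     SF
7        7    CHI
9       16     SF
10       6    AUS
value_counts of office:
office
SF     3
CHI    2
AUS    2
Name: count, dtype: int64
Hence 3.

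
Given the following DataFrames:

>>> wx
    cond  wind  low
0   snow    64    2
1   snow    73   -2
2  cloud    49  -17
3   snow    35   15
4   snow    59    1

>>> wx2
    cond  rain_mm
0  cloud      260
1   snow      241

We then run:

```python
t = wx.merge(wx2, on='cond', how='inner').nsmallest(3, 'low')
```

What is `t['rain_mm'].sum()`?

742

merge on 'cond' (how='inner') → 5 rows:
    cond  wind  low  rain_mm
0   snow    64    2      241
1   snow    73   -2      241
2  cloud    49  -17      260
3   snow    35   15      241
4   snow    59    1      241
take 3 rows with smallest low:
    cond  wind  low  rain_mm
2  cloud    49  -17      260
1   snow    73   -2      241
4   snow    59    1      241
Taking the sum of column 'rain_mm' gives 742.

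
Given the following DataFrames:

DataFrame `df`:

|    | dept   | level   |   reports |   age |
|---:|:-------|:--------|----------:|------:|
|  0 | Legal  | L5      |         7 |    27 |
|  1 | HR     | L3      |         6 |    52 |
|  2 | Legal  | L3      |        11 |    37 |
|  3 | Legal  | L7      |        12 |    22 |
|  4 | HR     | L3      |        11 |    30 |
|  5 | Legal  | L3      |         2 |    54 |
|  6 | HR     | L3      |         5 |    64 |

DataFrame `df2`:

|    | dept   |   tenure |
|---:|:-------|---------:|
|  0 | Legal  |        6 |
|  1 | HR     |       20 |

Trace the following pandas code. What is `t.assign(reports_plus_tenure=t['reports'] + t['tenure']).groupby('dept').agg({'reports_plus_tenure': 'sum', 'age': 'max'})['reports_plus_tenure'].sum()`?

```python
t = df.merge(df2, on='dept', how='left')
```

merge on 'dept' (how='left') → 7 rows:
    dept level  reports  age  tenure
0  Legal    L5        7   27       6
1     HR    L3        6   52      20
2  Legal    L3       11   37       6
3  Legal    L7       12   22       6
4     HR    L3       11   30      20
5  Legal    L3        2   54       6
6     HR    L3        5   64      20
add column reports_plus_tenure = t['reports'] + t['tenure']:
    dept level  reports  age  tenure  reports_plus_tenure
0  Legal    L5        7   27       6                   13
1     HR    L3        6   52      20                   26
2  Legal    L3       11   37       6                   17
3  Legal    L7       12   22       6                   18
4     HR    L3       11   30      20                   31
5  Legal    L3        2   54       6                    8
6     HR    L3        5   64      20                   25
group by dept: sum(reports_plus_tenure), max(age):
       reports_plus_tenure  age
dept                           
HR                      82   64
Legal                   56   54

138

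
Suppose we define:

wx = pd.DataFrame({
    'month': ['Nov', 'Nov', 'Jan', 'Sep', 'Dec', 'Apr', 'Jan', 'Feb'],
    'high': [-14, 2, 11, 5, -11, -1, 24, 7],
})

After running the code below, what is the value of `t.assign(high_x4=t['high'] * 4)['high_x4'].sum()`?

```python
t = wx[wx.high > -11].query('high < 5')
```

4

filter rows where high > -11:
  month  high
1   Nov     2
2   Jan    11
3   Sep     5
5   Apr    -1
6   Jan    24
7   Feb     7
filter rows where high < 5:
  month  high
1   Nov     2
5   Apr    -1
add column high_x4 = t['high'] * 4:
  month  high  high_x4
1   Nov     2        8
5   Apr    -1       -4
So sum() = 4.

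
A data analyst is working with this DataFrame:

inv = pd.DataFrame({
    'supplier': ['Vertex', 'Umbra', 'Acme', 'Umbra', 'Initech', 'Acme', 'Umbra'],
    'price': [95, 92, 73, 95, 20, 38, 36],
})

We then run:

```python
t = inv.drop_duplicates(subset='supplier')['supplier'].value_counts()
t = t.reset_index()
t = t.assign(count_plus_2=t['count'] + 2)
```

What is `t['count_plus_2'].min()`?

3

drop duplicate supplier (keep=first):
  supplier  price
0   Vertex     95
1    Umbra     92
2     Acme     73
4  Initech     20
value_counts of supplier:
supplier
Vertex     1
Umbra      1
Acme       1
Initech    1
Name: count, dtype: int64
reset_index():
  supplier  count
0   Vertex      1
1    Umbra      1
2     Acme      1
3  Initech      1
add column count_plus_2 = t['count'] + 2:
  supplier  count  count_plus_2
0   Vertex      1             3
1    Umbra      1             3
2     Acme      1             3
3  Initech      1             3
The min of column 'count_plus_2' is 3.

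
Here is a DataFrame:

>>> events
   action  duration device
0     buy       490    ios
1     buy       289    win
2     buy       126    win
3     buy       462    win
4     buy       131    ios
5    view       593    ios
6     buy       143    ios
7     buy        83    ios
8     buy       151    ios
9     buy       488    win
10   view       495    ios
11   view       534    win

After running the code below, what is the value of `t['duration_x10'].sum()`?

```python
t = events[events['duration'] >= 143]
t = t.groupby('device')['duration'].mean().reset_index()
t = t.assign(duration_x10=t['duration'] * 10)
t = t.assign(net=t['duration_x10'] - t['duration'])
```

8176.5

filter rows where duration >= 143:
   action  duration device
0     buy       490    ios
1     buy       289    win
3     buy       462    win
5    view       593    ios
6     buy       143    ios
8     buy       151    ios
9     buy       488    win
10   view       495    ios
11   view       534    win
group by device, mean of duration:
device
ios    374.40
win    443.25
Name: duration, dtype: float64
reset_index():
  device  duration
0    ios    374.40
1    win    443.25
add column duration_x10 = t['duration'] * 10:
  device  duration  duration_x10
0    ios    374.40        3744.0
1    win    443.25        4432.5
add column net = t['duration_x10'] - t['duration']:
  device  duration  duration_x10      net
0    ios    374.40        3744.0  3369.60
1    win    443.25        4432.5  3989.25
Then the sum of column 'duration_x10': 8176.5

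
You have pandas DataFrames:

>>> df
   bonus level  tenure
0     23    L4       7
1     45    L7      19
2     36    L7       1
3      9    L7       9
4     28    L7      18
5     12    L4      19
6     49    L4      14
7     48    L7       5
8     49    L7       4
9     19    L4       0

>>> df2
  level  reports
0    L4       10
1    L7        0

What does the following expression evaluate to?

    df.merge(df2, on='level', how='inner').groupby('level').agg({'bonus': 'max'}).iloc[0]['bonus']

merge on 'level' (how='inner') → 10 rows:
   bonus level  tenure  reports
0     23    L4       7       10
1     45    L7      19        0
2     36    L7       1        0
3      9    L7       9        0
4     28    L7      18        0
5     12    L4      19       10
6     49    L4      14       10
7     48    L7       5        0
8     49    L7       4        0
9     19    L4       0       10
group by level, max of bonus:
       bonus
level       
L4        49
L7        49
The value at position 0, column 'bonus' is 49.

49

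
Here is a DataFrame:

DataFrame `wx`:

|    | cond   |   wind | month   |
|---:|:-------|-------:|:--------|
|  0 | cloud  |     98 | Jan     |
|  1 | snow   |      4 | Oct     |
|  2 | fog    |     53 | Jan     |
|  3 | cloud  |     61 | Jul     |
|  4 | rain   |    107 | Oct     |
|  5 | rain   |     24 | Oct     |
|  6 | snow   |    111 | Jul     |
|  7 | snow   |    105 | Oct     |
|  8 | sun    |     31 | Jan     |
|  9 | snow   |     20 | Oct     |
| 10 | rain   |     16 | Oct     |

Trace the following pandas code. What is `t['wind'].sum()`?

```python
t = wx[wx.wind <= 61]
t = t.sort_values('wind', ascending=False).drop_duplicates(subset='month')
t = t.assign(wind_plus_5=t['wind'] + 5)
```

filter rows where wind <= 61:
     cond  wind month
1    snow     4   Oct
2     fog    53   Jan
3   cloud    61   Jul
5    rain    24   Oct
8     sun    31   Jan
9    snow    20   Oct
10   rain    16   Oct
sort by wind descending:
     cond  wind month
3   cloud    61   Jul
2     fog    53   Jan
8     sun    31   Jan
5    rain    24   Oct
9    snow    20   Oct
10   rain    16   Oct
1    snow     4   Oct
drop duplicate month (keep=first):
    cond  wind month
3  cloud    61   Jul
2    fog    53   Jan
5   rain    24   Oct
add column wind_plus_5 = t['wind'] + 5:
    cond  wind month  wind_plus_5
3  cloud    61   Jul           66
2    fog    53   Jan           58
5   rain    24   Oct           29
Taking the sum of column 'wind' gives 138.

138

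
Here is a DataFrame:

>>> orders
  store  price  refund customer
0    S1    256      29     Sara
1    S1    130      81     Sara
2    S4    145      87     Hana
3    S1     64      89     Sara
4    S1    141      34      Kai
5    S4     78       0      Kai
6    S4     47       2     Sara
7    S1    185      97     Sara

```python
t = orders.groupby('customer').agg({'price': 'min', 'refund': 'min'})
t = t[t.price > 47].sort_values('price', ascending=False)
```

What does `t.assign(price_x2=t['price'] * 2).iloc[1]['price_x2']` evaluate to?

group by customer: min(price), min(refund):
          price  refund
customer               
Hana        145      87
Kai          78       0
Sara         47       2
filter rows where price > 47:
          price  refund
customer               
Hana        145      87
Kai          78       0
sort by price descending:
          price  refund
customer               
Hana        145      87
Kai          78       0
add column price_x2 = t['price'] * 2:
          price  refund  price_x2
customer                         
Hana        145      87       290
Kai          78       0       156
Then the value at position 1, column 'price_x2': 156

156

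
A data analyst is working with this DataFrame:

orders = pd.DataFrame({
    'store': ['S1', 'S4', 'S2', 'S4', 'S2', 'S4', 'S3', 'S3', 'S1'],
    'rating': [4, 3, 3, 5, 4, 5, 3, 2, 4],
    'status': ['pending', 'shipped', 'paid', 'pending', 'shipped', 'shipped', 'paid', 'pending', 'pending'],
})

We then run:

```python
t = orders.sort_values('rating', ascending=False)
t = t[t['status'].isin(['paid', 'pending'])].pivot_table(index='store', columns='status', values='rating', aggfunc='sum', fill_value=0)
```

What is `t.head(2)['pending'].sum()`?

8

sort by rating descending:
  store  rating   status
3    S4       5  pending
5    S4       5  shipped
0    S1       4  pending
4    S2       4  shipped
8    S1       4  pending
1    S4       3  shipped
2    S2       3     paid
6    S3       3     paid
7    S3       2  pending
filter rows where status in ['paid', 'pending']:
  store  rating   status
3    S4       5  pending
0    S1       4  pending
8    S1       4  pending
2    S2       3     paid
6    S3       3     paid
7    S3       2  pending
pivot: rows=store, cols=status, sum(rating):
status  paid  pending
store                
S1         0        8
S2         3        0
S3         3        2
S4         0        5
take first 2 rows:
status  paid  pending
store                
S1         0        8
S2         3        0
Hence 8.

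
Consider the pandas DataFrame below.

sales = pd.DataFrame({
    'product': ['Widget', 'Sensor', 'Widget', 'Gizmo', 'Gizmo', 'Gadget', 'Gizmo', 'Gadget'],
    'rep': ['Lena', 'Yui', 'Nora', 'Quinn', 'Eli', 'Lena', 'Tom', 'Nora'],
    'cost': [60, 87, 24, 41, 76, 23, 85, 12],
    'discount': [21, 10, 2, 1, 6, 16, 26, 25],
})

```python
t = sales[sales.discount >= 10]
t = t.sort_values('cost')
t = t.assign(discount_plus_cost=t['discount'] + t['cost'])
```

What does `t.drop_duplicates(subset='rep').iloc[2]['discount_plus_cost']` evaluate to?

filter rows where discount >= 10:
  product   rep  cost  discount
0  Widget  Lena    60        21
1  Sensor   Yui    87        10
5  Gadget  Lena    23        16
6   Gizmo   Tom    85        26
7  Gadget  Nora    12        25
sort by cost:
  product   rep  cost  discount
7  Gadget  Nora    12        25
5  Gadget  Lena    23        16
0  Widget  Lena    60        21
6   Gizmo   Tom    85        26
1  Sensor   Yui    87        10
add column discount_plus_cost = t['discount'] + t['cost']:
  product   rep  cost  discount  discount_plus_cost
7  Gadget  Nora    12        25                  37
5  Gadget  Lena    23        16                  39
0  Widget  Lena    60        21                  81
6   Gizmo   Tom    85        26                 111
1  Sensor   Yui    87        10                  97
drop duplicate rep (keep=first):
  product   rep  cost  discount  discount_plus_cost
7  Gadget  Nora    12        25                  37
5  Gadget  Lena    23        16                  39
6   Gizmo   Tom    85        26                 111
1  Sensor   Yui    87        10                  97
Then the value at position 2, column 'discount_plus_cost': 111

111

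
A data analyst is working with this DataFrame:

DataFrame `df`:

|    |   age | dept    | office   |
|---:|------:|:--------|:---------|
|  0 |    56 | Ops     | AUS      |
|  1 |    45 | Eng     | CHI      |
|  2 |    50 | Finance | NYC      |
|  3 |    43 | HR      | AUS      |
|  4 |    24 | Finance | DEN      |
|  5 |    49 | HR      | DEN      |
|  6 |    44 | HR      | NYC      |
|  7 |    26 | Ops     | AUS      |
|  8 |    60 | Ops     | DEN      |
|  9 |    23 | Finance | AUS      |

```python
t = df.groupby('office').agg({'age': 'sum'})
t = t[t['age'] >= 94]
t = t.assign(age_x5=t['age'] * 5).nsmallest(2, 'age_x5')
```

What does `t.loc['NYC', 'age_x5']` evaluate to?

470

group by office, sum of age:
        age
office     
AUS     148
CHI      45
DEN     133
NYC      94
filter rows where age >= 94:
        age
office     
AUS     148
DEN     133
NYC      94
add column age_x5 = t['age'] * 5:
        age  age_x5
office             
AUS     148     740
DEN     133     665
NYC      94     470
take 2 rows with smallest age_x5:
        age  age_x5
office             
NYC      94     470
DEN     133     665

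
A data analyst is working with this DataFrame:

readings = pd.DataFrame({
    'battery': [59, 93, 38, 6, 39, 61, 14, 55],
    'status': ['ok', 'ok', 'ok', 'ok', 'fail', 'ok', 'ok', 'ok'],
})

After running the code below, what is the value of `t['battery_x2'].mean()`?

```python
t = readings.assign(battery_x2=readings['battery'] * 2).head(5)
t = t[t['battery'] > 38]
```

add column battery_x2 = readings['battery'] * 2:
   battery status  battery_x2
0       59     ok         118
1       93     ok         186
2       38     ok          76
3        6     ok          12
4       39   fail          78
5       61     ok         122
6       14     ok          28
7       55     ok         110
take first 5 rows:
   battery status  battery_x2
0       59     ok         118
1       93     ok         186
2       38     ok          76
3        6     ok          12
4       39   fail          78
filter rows where battery > 38:
   battery status  battery_x2
0       59     ok         118
1       93     ok         186
4       39   fail          78
Reading off the mean of column 'battery_x2', we get 127.333333333.

127.333333333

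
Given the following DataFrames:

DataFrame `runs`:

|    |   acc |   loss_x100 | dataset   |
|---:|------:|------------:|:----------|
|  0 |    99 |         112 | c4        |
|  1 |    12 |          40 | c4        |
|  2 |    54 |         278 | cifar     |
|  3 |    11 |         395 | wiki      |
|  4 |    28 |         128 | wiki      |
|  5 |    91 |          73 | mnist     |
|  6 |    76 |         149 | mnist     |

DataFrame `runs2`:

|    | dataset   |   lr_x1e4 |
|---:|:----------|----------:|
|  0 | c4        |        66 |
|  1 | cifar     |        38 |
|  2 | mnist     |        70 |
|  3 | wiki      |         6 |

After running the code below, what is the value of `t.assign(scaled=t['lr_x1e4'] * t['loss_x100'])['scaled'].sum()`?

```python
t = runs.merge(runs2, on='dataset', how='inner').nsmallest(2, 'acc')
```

5010

merge on 'dataset' (how='inner') → 7 rows:
   acc  loss_x100 dataset  lr_x1e4
0   99        112      c4       66
1   12         40      c4       66
2   54        278   cifar       38
3   11        395    wiki        6
4   28        128    wiki        6
5   91         73   mnist       70
6   76        149   mnist       70
take 2 rows with smallest acc:
   acc  loss_x100 dataset  lr_x1e4
3   11        395    wiki        6
1   12         40      c4       66
add column scaled = t['lr_x1e4'] * t['loss_x100']:
   acc  loss_x100 dataset  lr_x1e4  scaled
3   11        395    wiki        6    2370
1   12         40      c4       66    2640
Reading off the sum of column 'scaled', we get 5010.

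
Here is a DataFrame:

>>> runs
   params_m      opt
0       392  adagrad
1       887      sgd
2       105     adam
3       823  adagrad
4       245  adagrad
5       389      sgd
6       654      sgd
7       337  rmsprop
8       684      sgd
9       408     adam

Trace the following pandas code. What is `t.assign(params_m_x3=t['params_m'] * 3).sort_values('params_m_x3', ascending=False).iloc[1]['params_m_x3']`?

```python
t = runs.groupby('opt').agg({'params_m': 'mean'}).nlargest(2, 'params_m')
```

1460.0

group by opt, mean of params_m:
           params_m
opt                
adagrad  486.666667
adam     256.500000
rmsprop  337.000000
sgd      653.500000
take 2 rows with largest params_m:
           params_m
opt                
sgd      653.500000
adagrad  486.666667
add column params_m_x3 = t['params_m'] * 3:
           params_m  params_m_x3
opt                             
sgd      653.500000       1960.5
adagrad  486.666667       1460.0
sort by params_m_x3 descending:
           params_m  params_m_x3
opt                             
sgd      653.500000       1960.5
adagrad  486.666667       1460.0
Finally, value at position 1, column 'params_m_x3' = 1460.0.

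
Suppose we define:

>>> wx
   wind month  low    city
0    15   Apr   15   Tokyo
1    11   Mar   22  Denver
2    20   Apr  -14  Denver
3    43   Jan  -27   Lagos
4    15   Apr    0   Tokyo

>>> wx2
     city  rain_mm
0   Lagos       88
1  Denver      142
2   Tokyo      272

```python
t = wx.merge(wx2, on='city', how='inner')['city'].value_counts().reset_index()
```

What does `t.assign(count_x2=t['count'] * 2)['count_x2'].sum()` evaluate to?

merge on 'city' (how='inner') → 5 rows:
   wind month  low    city  rain_mm
0    15   Apr   15   Tokyo      272
1    11   Mar   22  Denver      142
2    20   Apr  -14  Denver      142
3    43   Jan  -27   Lagos       88
4    15   Apr    0   Tokyo      272
value_counts of city:
city
Tokyo     2
Denver    2
Lagos     1
Name: count, dtype: int64
reset_index():
     city  count
0   Tokyo      2
1  Denver      2
2   Lagos      1
add column count_x2 = t['count'] * 2:
     city  count  count_x2
0   Tokyo      2         4
1  Denver      2         4
2   Lagos      1         2

10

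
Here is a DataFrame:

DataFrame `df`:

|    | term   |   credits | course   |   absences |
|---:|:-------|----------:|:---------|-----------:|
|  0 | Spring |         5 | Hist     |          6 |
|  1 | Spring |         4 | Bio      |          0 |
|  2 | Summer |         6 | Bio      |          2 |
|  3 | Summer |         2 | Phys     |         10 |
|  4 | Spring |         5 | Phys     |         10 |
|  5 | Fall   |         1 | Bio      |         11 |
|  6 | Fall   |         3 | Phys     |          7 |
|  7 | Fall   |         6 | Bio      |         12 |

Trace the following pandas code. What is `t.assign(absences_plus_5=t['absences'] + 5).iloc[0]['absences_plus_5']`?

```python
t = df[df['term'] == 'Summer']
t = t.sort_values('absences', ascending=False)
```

15

filter rows where term == 'Summer':
     term  credits course  absences
2  Summer        6    Bio         2
3  Summer        2   Phys        10
sort by absences descending:
     term  credits course  absences
3  Summer        2   Phys        10
2  Summer        6    Bio         2
add column absences_plus_5 = t['absences'] + 5:
     term  credits course  absences  absences_plus_5
3  Summer        2   Phys        10               15
2  Summer        6    Bio         2                7
The value at position 0, column 'absences_plus_5' is 15.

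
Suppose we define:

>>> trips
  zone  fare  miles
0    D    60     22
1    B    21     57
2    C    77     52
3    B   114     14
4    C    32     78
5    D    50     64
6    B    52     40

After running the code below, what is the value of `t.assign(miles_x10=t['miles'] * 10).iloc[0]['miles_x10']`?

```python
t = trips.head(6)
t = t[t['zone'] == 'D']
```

take first 6 rows:
  zone  fare  miles
0    D    60     22
1    B    21     57
2    C    77     52
3    B   114     14
4    C    32     78
5    D    50     64
filter rows where zone == 'D':
  zone  fare  miles
0    D    60     22
5    D    50     64
add column miles_x10 = t['miles'] * 10:
  zone  fare  miles  miles_x10
0    D    60     22        220
5    D    50     64        640
Reading off the value at position 0, column 'miles_x10', we get 220.

220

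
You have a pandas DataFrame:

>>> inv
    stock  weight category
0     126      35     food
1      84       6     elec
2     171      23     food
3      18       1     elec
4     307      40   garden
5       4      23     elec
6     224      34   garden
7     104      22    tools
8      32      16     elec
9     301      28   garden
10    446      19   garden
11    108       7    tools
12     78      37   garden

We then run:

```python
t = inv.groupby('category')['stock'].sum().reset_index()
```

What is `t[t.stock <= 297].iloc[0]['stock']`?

group by category, sum of stock:
category
elec       138
food       297
garden    1356
tools      212
Name: stock, dtype: int64
reset_index():
  category  stock
0     elec    138
1     food    297
2   garden   1356
3    tools    212
filter rows where stock <= 297:
  category  stock
0     elec    138
1     food    297
3    tools    212

138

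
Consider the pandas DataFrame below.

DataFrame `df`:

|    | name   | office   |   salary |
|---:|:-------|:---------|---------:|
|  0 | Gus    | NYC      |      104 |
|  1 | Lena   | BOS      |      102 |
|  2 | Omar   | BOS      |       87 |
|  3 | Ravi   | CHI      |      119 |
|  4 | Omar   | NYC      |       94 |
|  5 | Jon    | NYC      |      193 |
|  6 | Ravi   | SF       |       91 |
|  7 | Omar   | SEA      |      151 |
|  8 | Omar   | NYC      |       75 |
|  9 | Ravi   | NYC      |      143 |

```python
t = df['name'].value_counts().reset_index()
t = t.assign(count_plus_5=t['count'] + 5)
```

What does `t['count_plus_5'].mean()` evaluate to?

7.0

value_counts of name:
name
Omar    4
Ravi    3
Gus     1
Lena    1
Jon     1
Name: count, dtype: int64
reset_index():
   name  count
0  Omar      4
1  Ravi      3
2   Gus      1
3  Lena      1
4   Jon      1
add column count_plus_5 = t['count'] + 5:
   name  count  count_plus_5
0  Omar      4             9
1  Ravi      3             8
2   Gus      1             6
3  Lena      1             6
4   Jon      1             6
Hence 7.0.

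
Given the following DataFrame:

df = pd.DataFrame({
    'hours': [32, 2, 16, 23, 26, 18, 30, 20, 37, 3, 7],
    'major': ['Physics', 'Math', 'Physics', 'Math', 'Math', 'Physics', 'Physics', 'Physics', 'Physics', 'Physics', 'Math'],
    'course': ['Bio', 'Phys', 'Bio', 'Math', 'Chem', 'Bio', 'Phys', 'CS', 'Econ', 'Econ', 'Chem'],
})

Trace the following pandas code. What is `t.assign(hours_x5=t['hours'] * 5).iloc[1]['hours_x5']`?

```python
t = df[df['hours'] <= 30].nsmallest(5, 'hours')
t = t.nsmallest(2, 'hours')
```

15

filter rows where hours <= 30:
    hours    major course
1       2     Math   Phys
2      16  Physics    Bio
3      23     Math   Math
4      26     Math   Chem
5      18  Physics    Bio
6      30  Physics   Phys
7      20  Physics     CS
9       3  Physics   Econ
10      7     Math   Chem
take 5 rows with smallest hours:
    hours    major course
1       2     Math   Phys
9       3  Physics   Econ
10      7     Math   Chem
2      16  Physics    Bio
5      18  Physics    Bio
take 2 rows with smallest hours:
   hours    major course
1      2     Math   Phys
9      3  Physics   Econ
add column hours_x5 = t['hours'] * 5:
   hours    major course  hours_x5
1      2     Math   Phys        10
9      3  Physics   Econ        15
Taking the value at position 1, column 'hours_x5' gives 15.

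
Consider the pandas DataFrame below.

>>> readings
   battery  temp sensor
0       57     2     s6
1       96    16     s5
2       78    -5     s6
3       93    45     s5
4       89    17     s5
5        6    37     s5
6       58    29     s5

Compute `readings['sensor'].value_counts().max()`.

value_counts of sensor:
sensor
s5    5
s6    2
Name: count, dtype: int64
Reading off the max of the resulting series, we get 5.

5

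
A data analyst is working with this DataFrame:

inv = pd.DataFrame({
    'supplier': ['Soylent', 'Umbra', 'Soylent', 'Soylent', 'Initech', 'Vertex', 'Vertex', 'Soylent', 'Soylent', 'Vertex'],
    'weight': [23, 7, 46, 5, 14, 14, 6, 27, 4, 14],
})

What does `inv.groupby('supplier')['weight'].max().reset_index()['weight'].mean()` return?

group by supplier, max of weight:
supplier
Initech    14
Soylent    46
Umbra       7
Vertex     14
Name: weight, dtype: int64
reset_index():
  supplier  weight
0  Initech      14
1  Soylent      46
2    Umbra       7
3   Vertex      14

20.25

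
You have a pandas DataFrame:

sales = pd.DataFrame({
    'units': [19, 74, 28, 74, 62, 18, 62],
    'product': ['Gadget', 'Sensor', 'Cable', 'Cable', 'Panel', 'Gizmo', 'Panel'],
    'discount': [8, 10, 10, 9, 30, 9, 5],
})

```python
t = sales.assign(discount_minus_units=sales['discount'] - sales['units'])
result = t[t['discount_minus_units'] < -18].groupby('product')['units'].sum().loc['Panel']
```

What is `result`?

add column discount_minus_units = sales['discount'] - sales['units']:
   units product  discount  discount_minus_units
0     19  Gadget         8                   -11
1     74  Sensor        10                   -64
2     28   Cable        10                   -18
3     74   Cable         9                   -65
4     62   Panel        30                   -32
5     18   Gizmo         9                    -9
6     62   Panel         5                   -57
filter rows where discount_minus_units < -18:
   units product  discount  discount_minus_units
1     74  Sensor        10                   -64
3     74   Cable         9                   -65
4     62   Panel        30                   -32
6     62   Panel         5                   -57
group by product, sum of units:
product
Cable      74
Panel     124
Sensor     74
Name: units, dtype: int64
Finally, value at index 'Panel' = 124.

124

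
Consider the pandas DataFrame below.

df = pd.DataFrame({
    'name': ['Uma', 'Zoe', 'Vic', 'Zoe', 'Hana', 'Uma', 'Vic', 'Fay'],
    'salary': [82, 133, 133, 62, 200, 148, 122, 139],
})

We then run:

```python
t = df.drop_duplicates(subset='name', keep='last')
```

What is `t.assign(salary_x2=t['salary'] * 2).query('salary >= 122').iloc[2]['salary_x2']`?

drop duplicate name (keep=last):
   name  salary
3   Zoe      62
4  Hana     200
5   Uma     148
6   Vic     122
7   Fay     139
add column salary_x2 = t['salary'] * 2:
   name  salary  salary_x2
3   Zoe      62        124
4  Hana     200        400
5   Uma     148        296
6   Vic     122        244
7   Fay     139        278
filter rows where salary >= 122:
   name  salary  salary_x2
4  Hana     200        400
5   Uma     148        296
6   Vic     122        244
7   Fay     139        278
So iloc[2]['salary_x2'] = 244.

244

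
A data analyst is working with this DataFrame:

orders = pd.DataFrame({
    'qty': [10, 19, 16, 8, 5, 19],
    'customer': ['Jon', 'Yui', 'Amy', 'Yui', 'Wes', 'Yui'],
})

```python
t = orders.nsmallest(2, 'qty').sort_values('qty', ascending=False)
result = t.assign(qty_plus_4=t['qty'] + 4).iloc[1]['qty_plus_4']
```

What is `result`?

take 2 rows with smallest qty:
   qty customer
4    5      Wes
3    8      Yui
sort by qty descending:
   qty customer
3    8      Yui
4    5      Wes
add column qty_plus_4 = t['qty'] + 4:
   qty customer  qty_plus_4
3    8      Yui          12
4    5      Wes           9

9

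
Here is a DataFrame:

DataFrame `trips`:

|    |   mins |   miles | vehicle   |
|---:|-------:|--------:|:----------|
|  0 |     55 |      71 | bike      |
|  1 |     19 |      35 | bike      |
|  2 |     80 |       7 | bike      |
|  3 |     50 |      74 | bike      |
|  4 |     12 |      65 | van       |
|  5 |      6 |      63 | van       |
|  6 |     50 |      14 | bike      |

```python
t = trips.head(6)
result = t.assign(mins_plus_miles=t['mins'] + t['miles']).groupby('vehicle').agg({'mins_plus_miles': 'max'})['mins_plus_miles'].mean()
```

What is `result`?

take first 6 rows:
   mins  miles vehicle
0    55     71    bike
1    19     35    bike
2    80      7    bike
3    50     74    bike
4    12     65     van
5     6     63     van
add column mins_plus_miles = t['mins'] + t['miles']:
   mins  miles vehicle  mins_plus_miles
0    55     71    bike              126
1    19     35    bike               54
2    80      7    bike               87
3    50     74    bike              124
4    12     65     van               77
5     6     63     van               69
group by vehicle, max of mins_plus_miles:
         mins_plus_miles
vehicle                 
bike                 126
van                   77
Taking the mean of column 'mins_plus_miles' gives 101.5.

101.5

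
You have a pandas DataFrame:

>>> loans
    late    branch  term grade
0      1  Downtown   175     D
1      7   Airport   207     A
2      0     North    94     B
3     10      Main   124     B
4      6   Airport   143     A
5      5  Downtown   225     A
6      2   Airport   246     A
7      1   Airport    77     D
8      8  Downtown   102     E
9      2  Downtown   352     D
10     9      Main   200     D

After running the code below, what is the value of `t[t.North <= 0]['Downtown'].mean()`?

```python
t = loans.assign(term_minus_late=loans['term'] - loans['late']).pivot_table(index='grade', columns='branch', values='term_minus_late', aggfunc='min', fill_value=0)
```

162.666666667

add column term_minus_late = loans['term'] - loans['late']:
    late    branch  term grade  term_minus_late
0      1  Downtown   175     D              174
1      7   Airport   207     A              200
2      0     North    94     B               94
3     10      Main   124     B              114
4      6   Airport   143     A              137
5      5  Downtown   225     A              220
6      2   Airport   246     A              244
7      1   Airport    77     D               76
8      8  Downtown   102     E               94
9      2  Downtown   352     D              350
10     9      Main   200     D              191
pivot: rows=grade, cols=branch, min(term_minus_late):
branch  Airport  Downtown  Main  North
grade                                 
A           137       220     0      0
B             0         0   114     94
D            76       174   191      0
E             0        94     0      0
filter rows where North <= 0:
branch  Airport  Downtown  Main  North
grade                                 
A           137       220     0      0
D            76       174   191      0
E             0        94     0      0
mean of column 'Downtown' → 162.666666667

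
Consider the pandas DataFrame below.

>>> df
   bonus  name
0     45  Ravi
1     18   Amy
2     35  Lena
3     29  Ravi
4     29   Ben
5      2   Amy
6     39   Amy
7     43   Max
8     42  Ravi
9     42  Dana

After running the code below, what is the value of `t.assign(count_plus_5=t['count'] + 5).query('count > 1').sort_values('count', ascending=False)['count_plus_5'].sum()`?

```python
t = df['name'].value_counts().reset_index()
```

16

value_counts of name:
name
Ravi    3
Amy     3
Lena    1
Ben     1
Max     1
Dana    1
Name: count, dtype: int64
reset_index():
   name  count
0  Ravi      3
1   Amy      3
2  Lena      1
3   Ben      1
4   Max      1
5  Dana      1
add column count_plus_5 = t['count'] + 5:
   name  count  count_plus_5
0  Ravi      3             8
1   Amy      3             8
2  Lena      1             6
3   Ben      1             6
4   Max      1             6
5  Dana      1             6
filter rows where count > 1:
   name  count  count_plus_5
0  Ravi      3             8
1   Amy      3             8
sort by count descending:
   name  count  count_plus_5
0  Ravi      3             8
1   Amy      3             8
Reading off the sum of column 'count_plus_5', we get 16.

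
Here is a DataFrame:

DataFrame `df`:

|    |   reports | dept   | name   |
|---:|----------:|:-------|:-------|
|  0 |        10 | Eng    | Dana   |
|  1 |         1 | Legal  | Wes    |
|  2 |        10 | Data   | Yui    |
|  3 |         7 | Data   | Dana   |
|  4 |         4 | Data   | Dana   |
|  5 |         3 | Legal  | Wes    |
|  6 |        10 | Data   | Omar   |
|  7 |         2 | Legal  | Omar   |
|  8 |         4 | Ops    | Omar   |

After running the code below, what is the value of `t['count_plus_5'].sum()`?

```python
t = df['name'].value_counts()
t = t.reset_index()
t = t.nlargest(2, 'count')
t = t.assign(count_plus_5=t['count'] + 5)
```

value_counts of name:
name
Dana    3
Omar    3
Wes     2
Yui     1
Name: count, dtype: int64
reset_index():
   name  count
0  Dana      3
1  Omar      3
2   Wes      2
3   Yui      1
take 2 rows with largest count:
   name  count
0  Dana      3
1  Omar      3
add column count_plus_5 = t['count'] + 5:
   name  count  count_plus_5
0  Dana      3             8
1  Omar      3             8
sum of column 'count_plus_5' → 16

16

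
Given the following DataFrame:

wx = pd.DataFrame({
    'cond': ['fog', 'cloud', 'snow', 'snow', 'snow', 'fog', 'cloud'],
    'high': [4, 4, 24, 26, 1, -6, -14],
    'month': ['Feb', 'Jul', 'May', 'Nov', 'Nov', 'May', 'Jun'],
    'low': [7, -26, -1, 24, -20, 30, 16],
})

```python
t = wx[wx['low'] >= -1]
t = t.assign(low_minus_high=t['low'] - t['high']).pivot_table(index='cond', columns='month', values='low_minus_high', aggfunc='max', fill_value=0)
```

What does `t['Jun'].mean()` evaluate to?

10.0

filter rows where low >= -1:
    cond  high month  low
0    fog     4   Feb    7
2   snow    24   May   -1
3   snow    26   Nov   24
5    fog    -6   May   30
6  cloud   -14   Jun   16
add column low_minus_high = t['low'] - t['high']:
    cond  high month  low  low_minus_high
0    fog     4   Feb    7               3
2   snow    24   May   -1             -25
3   snow    26   Nov   24              -2
5    fog    -6   May   30              36
6  cloud   -14   Jun   16              30
pivot: rows=cond, cols=month, max(low_minus_high):
month  Feb  Jun  May  Nov
cond                     
cloud    0   30    0    0
fog      3    0   36    0
snow     0    0  -25   -2
Hence 10.0.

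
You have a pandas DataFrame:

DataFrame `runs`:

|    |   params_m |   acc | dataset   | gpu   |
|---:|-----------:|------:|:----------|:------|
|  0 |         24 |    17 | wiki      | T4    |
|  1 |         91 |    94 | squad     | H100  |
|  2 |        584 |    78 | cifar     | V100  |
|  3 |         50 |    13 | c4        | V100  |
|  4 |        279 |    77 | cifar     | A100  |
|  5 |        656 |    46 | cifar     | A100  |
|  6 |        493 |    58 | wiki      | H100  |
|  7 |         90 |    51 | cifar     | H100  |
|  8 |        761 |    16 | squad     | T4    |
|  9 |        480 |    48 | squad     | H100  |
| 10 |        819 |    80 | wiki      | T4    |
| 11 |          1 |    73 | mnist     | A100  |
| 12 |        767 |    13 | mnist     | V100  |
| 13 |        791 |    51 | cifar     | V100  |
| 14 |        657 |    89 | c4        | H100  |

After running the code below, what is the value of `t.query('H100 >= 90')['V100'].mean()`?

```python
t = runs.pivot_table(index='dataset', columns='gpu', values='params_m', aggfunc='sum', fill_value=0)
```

pivot: rows=dataset, cols=gpu, sum(params_m):
gpu      A100  H100   T4  V100
dataset                       
c4          0   657    0    50
cifar     935    90    0  1375
mnist       1     0    0   767
squad       0   571  761     0
wiki        0   493  843     0
filter rows where H100 >= 90:
gpu      A100  H100   T4  V100
dataset                       
c4          0   657    0    50
cifar     935    90    0  1375
squad       0   571  761     0
wiki        0   493  843     0

356.25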